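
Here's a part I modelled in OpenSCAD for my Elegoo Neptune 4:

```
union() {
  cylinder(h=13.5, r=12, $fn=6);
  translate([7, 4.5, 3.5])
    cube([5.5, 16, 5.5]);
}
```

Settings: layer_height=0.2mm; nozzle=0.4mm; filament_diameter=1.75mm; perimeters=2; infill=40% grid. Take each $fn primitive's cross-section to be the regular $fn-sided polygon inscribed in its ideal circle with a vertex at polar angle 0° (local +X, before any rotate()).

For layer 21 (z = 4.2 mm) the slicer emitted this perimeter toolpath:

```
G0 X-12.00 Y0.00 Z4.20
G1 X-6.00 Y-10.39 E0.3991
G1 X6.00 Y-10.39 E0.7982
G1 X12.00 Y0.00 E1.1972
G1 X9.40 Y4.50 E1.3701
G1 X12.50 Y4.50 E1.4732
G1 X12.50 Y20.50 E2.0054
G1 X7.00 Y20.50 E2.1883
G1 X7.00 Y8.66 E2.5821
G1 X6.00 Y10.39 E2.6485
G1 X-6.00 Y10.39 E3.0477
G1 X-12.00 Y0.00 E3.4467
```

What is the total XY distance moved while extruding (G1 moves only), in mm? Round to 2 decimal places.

103.63 mm

Sum the Euclidean lengths of each G1 segment: total = 103.63 mm.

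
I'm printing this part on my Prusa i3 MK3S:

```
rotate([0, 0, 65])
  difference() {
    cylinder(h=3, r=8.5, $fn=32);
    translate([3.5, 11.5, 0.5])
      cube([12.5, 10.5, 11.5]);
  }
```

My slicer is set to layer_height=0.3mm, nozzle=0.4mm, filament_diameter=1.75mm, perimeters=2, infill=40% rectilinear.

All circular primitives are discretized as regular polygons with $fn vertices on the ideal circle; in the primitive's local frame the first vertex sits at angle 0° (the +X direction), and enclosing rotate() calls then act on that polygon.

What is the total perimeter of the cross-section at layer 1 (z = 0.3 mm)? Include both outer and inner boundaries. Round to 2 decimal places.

53.32 mm

At z = 0.3 mm: the r=8.5 cylinder gives a regular 32-gon of circumradius 8.5 (constant along its height) (perimeter = 2·32·8.500·sin(180°/32) = 53.32 mm); the cube at (3.5, 11.5) does not reach this height (z outside [0.5, 12]); After the difference (first − rest): none of the subtracted shapes is present at this height, so the r=8.5 cylinder is unchanged — boundary = 53.32 mm; (whole slice rotated 65° about Z — lengths, areas and connectivity unchanged). Overall, the cross-section is a single solid region. Total boundary length (outer) = 53.32 mm.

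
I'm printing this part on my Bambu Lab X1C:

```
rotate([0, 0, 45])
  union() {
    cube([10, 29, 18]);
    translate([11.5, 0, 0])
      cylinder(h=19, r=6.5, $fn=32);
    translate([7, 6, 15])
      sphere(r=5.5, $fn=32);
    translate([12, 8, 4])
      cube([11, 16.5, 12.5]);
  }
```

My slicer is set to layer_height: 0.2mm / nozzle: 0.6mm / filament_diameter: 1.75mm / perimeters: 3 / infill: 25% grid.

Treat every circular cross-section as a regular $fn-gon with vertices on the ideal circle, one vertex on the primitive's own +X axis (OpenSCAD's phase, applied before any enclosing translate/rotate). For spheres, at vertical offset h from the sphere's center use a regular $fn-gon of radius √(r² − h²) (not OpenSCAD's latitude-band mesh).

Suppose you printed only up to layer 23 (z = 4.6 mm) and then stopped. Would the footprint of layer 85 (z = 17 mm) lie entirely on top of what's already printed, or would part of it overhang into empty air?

Compare the two slices. At z = 4.6: the 10×29 cube contributes its full rectangle (area 290.00 mm²); the r=6.5 cylinder at (11.5, 0) contributes a regular 32-gon of circumradius 6.5 (area = (32/2)·6.500²·sin(360°/32) = 131.88 mm²); the sphere at (7, 6) is absent (|z−center|=10.400 > r=5.5); the 11×16.5 cube at (12, 8) contributes its full rectangle (area 181.50 mm²); Merging all regions: the regions partially overlap — summed areas 603.38 mm² minus the doubly-counted overlap 23.34 mm² gives 580.04 mm² — area = 580.04 mm²; (rotated 45° about Z; rotation is an isometry so areas/perimeters/island counts are preserved). At z = 17: the 10×29 cube contributes its full rectangle (area 290.00 mm²); the r=6.5 cylinder at (11.5, 0) gives a regular 32-gon of circumradius 6.5 (constant along its height) (area = (32/2)·6.500²·sin(360°/32) = 131.88 mm²); the r=5.5 sphere at (7, 6) contributes a regular 32-gon of circumradius √(5.5²−2²) = 5.123 (area = (32/2)·5.123²·sin(360°/32) = 81.94 mm²); the cube at (12, 8) is absent (z outside [4, 16.5]); Merging all regions: the regions partially overlap — summed areas 503.82 mm² minus the doubly-counted overlap 100.10 mm² gives 403.72 mm² — area = 403.72 mm²; (rotated 45° about Z; rotation is an isometry so areas/perimeters/island counts are preserved). Checking containment: at z = 17 the cross-section extends beyond the z = 4.6 cross-section by about 5.18 mm².

part overhangs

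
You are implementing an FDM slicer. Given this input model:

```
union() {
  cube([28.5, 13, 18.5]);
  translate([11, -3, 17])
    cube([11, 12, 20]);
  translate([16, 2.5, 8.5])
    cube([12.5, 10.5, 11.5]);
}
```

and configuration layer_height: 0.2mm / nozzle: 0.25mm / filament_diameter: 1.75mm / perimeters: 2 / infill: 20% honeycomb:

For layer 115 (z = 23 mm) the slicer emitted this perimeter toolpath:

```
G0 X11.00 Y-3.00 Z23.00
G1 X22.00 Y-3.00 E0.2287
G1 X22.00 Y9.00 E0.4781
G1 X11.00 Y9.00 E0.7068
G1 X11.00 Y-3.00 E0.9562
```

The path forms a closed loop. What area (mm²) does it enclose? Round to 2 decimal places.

132.00 mm²

Apply the shoelace formula to the sequence of (X, Y) vertices; enclosed area = 132.00 mm².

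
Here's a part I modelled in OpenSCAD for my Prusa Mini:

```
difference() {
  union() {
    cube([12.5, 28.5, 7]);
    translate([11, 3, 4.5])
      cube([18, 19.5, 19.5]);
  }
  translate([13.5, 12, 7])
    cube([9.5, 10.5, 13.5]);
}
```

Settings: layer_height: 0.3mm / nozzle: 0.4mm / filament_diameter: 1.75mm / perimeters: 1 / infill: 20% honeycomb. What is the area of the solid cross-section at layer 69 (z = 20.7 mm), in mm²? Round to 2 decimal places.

At z = 20.7 mm: the cube is absent (z outside [0, 7]); the 18×19.5 cube at (11, 3) contributes its full rectangle (area 351.00 mm²); Merging all regions: only the 18×19.5 cube at (11, 3) is present, so the union is just that shape — area = 351.00 mm²; the cube at (13.5, 12) is absent (z outside [7, 20.5]); Taking the first minus the rest: none of the subtracted shapes is present at this height, so that combined region is unchanged — area = 351.00 mm². Overall, the cross-section is a single solid region. Net area = 351.00 mm².

351.00 mm²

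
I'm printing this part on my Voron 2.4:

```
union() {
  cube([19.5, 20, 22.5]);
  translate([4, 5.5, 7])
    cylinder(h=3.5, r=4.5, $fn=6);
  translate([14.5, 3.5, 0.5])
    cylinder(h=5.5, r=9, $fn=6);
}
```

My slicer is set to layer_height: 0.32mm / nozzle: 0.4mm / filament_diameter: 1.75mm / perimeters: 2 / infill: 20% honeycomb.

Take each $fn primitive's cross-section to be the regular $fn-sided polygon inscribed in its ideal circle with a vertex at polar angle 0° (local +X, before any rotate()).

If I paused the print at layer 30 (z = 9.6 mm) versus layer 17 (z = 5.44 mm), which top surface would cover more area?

layer 17 (z = 5.44 mm)

Layer 30 (z = 9.6): the 19.5×20 cube contributes its full rectangle (area 390.00 mm²); the r=4.5 cylinder at (4, 5.5) gives a regular 6-gon of circumradius 4.5 (constant along its height) (area = (6/2)·4.500²·sin(360°/6) = 52.61 mm²); the cylinder at (14.5, 3.5) is absent (z outside [0.5, 6]); Taking the union: the regions partially overlap — summed areas 442.61 mm² minus the doubly-counted overlap 52.18 mm² gives 390.43 mm² — area = 390.43 mm². So its area = 390.43 mm². Layer 17 (z = 5.44): the 19.5×20 cube contributes its full rectangle (area 390.00 mm²); the cylinder at (4, 5.5) does not reach this height (z outside [7, 10.5]); the cylinder at (14.5, 3.5): section is a regular 6-gon, circumradius r=9 (area = (6/2)·9.000²·sin(360°/6) = 210.44 mm²); Combining (union): the regions partially overlap — summed areas 600.44 mm² minus the doubly-counted overlap 136.83 mm² gives 463.61 mm² — area = 463.61 mm². So its area = 463.61 mm². Layer 17 is larger (463.61 vs 390.43 mm²).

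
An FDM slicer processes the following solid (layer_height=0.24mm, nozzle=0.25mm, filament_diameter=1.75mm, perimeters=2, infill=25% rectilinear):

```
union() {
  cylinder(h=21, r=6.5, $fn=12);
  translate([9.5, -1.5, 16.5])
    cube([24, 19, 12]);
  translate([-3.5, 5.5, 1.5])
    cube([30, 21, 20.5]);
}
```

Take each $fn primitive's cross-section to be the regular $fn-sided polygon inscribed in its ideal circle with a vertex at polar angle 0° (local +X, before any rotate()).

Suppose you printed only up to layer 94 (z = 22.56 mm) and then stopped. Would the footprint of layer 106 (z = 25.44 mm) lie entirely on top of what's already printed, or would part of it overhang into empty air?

entirely on top

Compare the two slices. At z = 22.56: the cylinder does not reach this height (z outside [0, 21]); the cube at (9.5, -1.5) (footprint 24×19) is included at this height (area 456.00 mm²); the cube at (-3.5, 5.5) does not reach this height (z outside [1.5, 22]); Combining (union): only the 24×19 cube at (9.5, -1.5) is present, so the union is just that shape — area = 456.00 mm². At z = 25.44: the cylinder does not reach this height (z outside [0, 21]); the 24×19 cube at (9.5, -1.5) contributes its full rectangle (area 456.00 mm²); the cube at (-3.5, 5.5) is absent (z outside [1.5, 22]); Taking the union: only the 24×19 cube at (9.5, -1.5) is present, so the union is just that shape — area = 456.00 mm². Checking containment: the cross-section at z = 25.44 is a subset of the cross-section at z = 22.56.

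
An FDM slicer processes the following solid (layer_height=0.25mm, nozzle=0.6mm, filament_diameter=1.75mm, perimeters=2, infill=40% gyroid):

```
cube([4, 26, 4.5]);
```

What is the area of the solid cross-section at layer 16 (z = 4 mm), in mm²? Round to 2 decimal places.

At z = 4 mm: the 4×26 cube contributes its full rectangle (area 104.00 mm²). Overall, the cross-section is a single solid region. Net area = 104.00 mm².

104.00 mm²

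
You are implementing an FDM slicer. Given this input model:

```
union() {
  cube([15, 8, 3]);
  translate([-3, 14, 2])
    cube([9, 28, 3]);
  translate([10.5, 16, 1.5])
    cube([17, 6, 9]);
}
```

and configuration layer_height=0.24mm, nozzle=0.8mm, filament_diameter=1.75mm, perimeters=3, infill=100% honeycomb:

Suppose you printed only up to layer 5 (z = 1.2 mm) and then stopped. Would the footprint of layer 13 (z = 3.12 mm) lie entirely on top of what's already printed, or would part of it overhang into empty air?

part overhangs

Compare the two slices. At z = 1.2: the 15×8 cube contributes its full rectangle (area 120.00 mm²); the cube at (-3, 14) is not intersected at this z (z outside [2, 5]); the cube at (10.5, 16) is not intersected at this z (z outside [1.5, 10.5]); Taking the union: only the 15×8 cube is present, so the union is just that shape — area = 120.00 mm². At z = 3.12: the cube does not reach this height (z outside [0, 3]); the cube at (-3, 14) (footprint 9×28) is included at this height (area 252.00 mm²); the 17×6 cube at (10.5, 16) contributes its full rectangle (area 102.00 mm²); Merging all regions: the 2 present regions are separate (no shared area or edge), so areas and boundary lengths simply add and each stays a separate island — area = 354.00 mm². Checking containment: at z = 3.12 the cross-section extends beyond the z = 1.2 cross-section by about 354.00 mm².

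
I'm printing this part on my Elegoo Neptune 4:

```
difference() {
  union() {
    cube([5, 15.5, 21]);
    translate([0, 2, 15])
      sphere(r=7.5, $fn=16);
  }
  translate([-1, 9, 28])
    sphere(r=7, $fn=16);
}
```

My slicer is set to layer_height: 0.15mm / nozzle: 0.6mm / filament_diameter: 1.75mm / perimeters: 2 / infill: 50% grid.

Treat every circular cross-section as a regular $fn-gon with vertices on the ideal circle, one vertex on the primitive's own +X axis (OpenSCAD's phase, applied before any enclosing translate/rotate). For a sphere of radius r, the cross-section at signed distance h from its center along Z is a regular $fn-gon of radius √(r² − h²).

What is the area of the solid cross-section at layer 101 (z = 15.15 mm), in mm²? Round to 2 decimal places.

205.70 mm²

At z = 15.15 mm: the cube is present — its section is the full 5×15.5 rectangle (area 77.50 mm²); the r=7.5 sphere at (0, 2) contributes a regular 16-gon of circumradius √(7.5²−0.15²) = 7.498 (area = (16/2)·7.498²·sin(360°/16) = 172.14 mm²); Merging all regions: the regions partially overlap — summed areas 249.64 mm² minus the doubly-counted overlap 43.94 mm² gives 205.70 mm² — area = 205.70 mm²; the sphere at (-1, 9) is not intersected at this z (|z−center|=12.850 > r=7); Taking the first minus the rest: none of the subtracted shapes is present at this height, so the result so far is unchanged — area = 205.70 mm². Overall, the cross-section is a single solid region. Net area = 205.70 mm².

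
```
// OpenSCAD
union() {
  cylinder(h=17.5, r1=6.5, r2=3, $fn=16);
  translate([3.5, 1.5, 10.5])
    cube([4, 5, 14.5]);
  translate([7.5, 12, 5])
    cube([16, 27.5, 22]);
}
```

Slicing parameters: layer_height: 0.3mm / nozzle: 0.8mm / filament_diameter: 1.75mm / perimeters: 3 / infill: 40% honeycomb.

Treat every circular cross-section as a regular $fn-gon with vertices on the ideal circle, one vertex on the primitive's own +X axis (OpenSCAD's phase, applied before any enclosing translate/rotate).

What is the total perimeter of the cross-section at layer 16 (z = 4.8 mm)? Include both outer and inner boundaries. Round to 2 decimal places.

34.59 mm

At z = 4.8 mm: the cone (r1=6.5→r2=3) has section circumradius 5.540 here — a regular 16-gon (perimeter = 2·16·5.540·sin(180°/16) = 34.59 mm); the cube at (3.5, 1.5) does not reach this height (z outside [10.5, 25]); the cube at (7.5, 12) does not reach this height (z outside [5, 27]); Merging all regions: only the cone is present, so the union is just that shape — boundary = 34.59 mm. Overall, the cross-section is a single solid region. Total boundary length (outer) = 34.59 mm.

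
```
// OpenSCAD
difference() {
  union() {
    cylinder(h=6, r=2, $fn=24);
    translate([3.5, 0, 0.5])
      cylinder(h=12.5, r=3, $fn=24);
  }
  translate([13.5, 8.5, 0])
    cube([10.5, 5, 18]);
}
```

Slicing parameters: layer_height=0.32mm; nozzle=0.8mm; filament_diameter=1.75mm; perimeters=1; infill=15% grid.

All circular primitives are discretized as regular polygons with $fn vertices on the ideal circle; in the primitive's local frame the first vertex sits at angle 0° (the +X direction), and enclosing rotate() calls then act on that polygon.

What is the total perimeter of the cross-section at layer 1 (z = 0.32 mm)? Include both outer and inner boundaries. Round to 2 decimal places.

At z = 0.32 mm: the r=2 cylinder contributes a regular 24-gon of circumradius 2 (perimeter = 2·24·2.000·sin(180°/24) = 12.53 mm); the cylinder at (3.5, 0) does not reach this height (z outside [0.5, 13]); Merging all regions: only the r=2 cylinder is present, so the union is just that shape — boundary = 12.53 mm; the cube at (13.5, 8.5) is present — its section is the full 10.5×5 rectangle (perimeter 31.00 mm); Subtracting the remaining from the first: starting from the result so far, the 10.5×5 cube at (13.5, 8.5) misses the remaining region (no effect) — boundary = 12.53 mm. Overall, the cross-section is a single solid region. Total boundary length (outer) = 12.53 mm.

12.53 mm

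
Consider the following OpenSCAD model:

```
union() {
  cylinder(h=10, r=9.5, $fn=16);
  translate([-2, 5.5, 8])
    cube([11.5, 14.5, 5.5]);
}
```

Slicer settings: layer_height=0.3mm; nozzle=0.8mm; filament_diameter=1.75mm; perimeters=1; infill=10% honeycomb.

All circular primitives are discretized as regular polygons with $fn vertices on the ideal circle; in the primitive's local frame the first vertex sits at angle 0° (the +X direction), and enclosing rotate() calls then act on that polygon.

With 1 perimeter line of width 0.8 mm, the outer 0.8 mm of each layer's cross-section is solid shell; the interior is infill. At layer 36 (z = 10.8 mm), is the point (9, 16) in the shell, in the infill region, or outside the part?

shell

At z = 10.8 mm: the cylinder is absent (z outside [0, 10]); the cube at (-2, 5.5) (footprint 11.5×14.5) is included at this height; Merging all regions: only the 11.5×14.5 cube at (-2, 5.5) is present, so the union is just that shape — 1 connected region. Overall, the cross-section is a single solid region. The nearest boundary edge runs (9.50, 5.50)→(9.50, 20.00); distance from the point to it = 0.50 mm. The point is inside the cross-section, 0.50 mm from the nearest boundary — within the 0.8 mm shell band (1 × 0.8).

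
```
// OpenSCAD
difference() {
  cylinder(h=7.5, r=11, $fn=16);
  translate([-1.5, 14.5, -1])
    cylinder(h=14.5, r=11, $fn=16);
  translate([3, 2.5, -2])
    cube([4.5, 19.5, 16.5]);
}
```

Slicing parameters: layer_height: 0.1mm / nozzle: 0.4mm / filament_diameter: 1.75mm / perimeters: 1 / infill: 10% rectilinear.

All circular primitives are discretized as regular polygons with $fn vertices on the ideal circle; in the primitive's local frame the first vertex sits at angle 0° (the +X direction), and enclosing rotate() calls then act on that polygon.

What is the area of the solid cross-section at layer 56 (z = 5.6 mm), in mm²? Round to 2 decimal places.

At z = 5.6 mm: the r=11 cylinder gives a regular 16-gon of circumradius 11 (constant along its height) (area = (16/2)·11.000²·sin(360°/16) = 370.44 mm²); the r=11 cylinder at (-1.5, 14.5) gives a regular 16-gon of circumradius 11 (constant along its height) (area = (16/2)·11.000²·sin(360°/16) = 370.44 mm²); the cube at (3, 2.5) (footprint 4.5×19.5) is included at this height (area 87.75 mm²); Taking the first minus the rest: starting from the r=11 cylinder (370.44 mm²), the r=11 cylinder at (-1.5, 14.5) partially overlaps it — only the 79.52 mm² overlap (of its 370.44 mm²) is removed, clipping the outline; the 4.5×19.5 cube at (3, 2.5) partially overlaps it — only the 16.45 mm² overlap (of its 87.75 mm²) is removed, clipping the outline — area = 274.47 mm². Overall, the cross-section is a single solid region. Net area = 274.47 mm².

274.47 mm²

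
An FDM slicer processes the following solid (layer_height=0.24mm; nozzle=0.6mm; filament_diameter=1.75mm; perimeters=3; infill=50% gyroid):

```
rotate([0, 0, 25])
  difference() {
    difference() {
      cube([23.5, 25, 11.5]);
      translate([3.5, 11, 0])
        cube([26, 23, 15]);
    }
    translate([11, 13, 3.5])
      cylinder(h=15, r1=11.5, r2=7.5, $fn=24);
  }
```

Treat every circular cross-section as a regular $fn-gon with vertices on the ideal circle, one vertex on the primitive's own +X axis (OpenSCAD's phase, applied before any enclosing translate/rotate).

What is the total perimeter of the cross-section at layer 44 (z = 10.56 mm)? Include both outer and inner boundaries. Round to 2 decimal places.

106.75 mm

At z = 10.56 mm: the cube (footprint 23.5×25) is included at this height (perimeter 97.00 mm); the 26×23 cube at (3.5, 11) contributes its full rectangle (perimeter 98.00 mm); After the difference (first − rest): starting from the 23.5×25 cube, the 26×23 cube at (3.5, 11) partially overlaps it — only the 280.00 mm² overlap (of its 598.00 mm²) is removed, clipping the outline — boundary = 97.00 mm; the cone at (11, 13) contributes a regular 24-gon of circumradius 9.617 (interpolated between r1=11.5 and r2=7.5 at t=0.471) (perimeter = 2·24·9.617·sin(180°/24) = 60.26 mm); After the difference (first − rest): starting from that combined region, the cone at (11, 13) partially overlaps it — only the 118.01 mm² overlap (of its 287.27 mm²) is removed, clipping the outline — boundary = 106.75 mm; (rotated 25° about Z; rotation is an isometry so areas/perimeters/island counts are preserved). Overall, the cross-section is a single solid region. Total boundary length (outer) = 106.75 mm.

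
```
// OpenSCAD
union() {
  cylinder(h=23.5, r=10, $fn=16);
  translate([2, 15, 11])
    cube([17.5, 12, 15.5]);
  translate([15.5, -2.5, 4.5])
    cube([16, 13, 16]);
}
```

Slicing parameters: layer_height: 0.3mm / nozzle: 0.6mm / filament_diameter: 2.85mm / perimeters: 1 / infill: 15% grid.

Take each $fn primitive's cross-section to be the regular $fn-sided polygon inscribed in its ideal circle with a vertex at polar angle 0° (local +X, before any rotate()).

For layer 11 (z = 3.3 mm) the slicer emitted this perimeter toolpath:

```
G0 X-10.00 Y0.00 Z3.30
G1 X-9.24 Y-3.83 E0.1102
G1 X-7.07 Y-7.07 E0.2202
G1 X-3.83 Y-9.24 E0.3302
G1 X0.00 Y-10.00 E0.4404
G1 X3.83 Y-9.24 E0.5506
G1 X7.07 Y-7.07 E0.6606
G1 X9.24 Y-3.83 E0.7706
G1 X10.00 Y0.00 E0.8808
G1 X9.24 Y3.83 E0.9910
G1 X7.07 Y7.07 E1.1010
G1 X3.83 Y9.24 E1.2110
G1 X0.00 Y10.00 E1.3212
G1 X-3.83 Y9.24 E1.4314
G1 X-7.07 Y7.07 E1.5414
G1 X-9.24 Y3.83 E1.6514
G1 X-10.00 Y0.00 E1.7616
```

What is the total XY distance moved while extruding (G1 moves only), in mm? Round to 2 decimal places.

Sum the Euclidean lengths of each G1 segment: total = 62.43 mm.

62.43 mm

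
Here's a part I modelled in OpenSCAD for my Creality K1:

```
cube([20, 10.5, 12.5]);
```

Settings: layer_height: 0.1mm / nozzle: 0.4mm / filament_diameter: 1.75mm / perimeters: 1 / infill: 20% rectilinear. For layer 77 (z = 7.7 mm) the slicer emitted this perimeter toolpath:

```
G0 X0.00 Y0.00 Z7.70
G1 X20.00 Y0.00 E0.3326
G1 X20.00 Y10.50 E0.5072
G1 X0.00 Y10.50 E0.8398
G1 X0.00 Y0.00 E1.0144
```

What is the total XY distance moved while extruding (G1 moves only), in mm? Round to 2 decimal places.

Sum the Euclidean lengths of each G1 segment: total = 61.00 mm.

61.00 mm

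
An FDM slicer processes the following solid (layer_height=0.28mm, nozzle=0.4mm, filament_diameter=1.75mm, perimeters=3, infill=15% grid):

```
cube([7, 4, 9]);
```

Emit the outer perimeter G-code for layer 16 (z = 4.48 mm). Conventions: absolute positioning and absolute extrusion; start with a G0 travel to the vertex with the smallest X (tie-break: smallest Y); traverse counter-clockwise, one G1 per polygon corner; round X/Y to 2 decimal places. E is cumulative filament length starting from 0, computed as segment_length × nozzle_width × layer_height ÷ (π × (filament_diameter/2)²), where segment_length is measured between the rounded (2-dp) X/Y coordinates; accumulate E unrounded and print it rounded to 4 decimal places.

At z = 4.48 mm: the 7×4 cube contributes its full rectangle. The outline is a single polygon with 4 vertices. Extrusion per mm of travel: 0.4 × 0.28 / (π × 0.875²) = 0.046564. Accumulating E over each segment gives final E = 1.0244.

G0 X0.00 Y0.00 Z4.48
G1 X7.00 Y0.00 E0.3259
G1 X7.00 Y4.00 E0.5122
G1 X0.00 Y4.00 E0.8382
G1 X0.00 Y0.00 E1.0244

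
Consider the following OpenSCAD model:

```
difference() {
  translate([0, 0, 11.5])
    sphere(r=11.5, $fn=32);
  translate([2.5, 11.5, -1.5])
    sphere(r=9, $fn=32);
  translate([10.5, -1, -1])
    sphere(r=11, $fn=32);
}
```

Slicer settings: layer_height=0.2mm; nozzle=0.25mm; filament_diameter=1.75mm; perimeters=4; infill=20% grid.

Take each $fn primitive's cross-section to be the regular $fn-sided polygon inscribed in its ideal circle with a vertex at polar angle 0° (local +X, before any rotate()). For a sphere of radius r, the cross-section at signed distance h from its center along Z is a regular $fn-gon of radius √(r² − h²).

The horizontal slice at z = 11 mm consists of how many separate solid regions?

At z = 11 mm: the r=11.5 sphere contributes a regular 32-gon of circumradius √(11.5²−0.5²) = 11.489; the sphere at (2.5, 11.5) does not reach this height (|z−center|=12.500 > r=9); the sphere at (10.5, -1) is absent (|z−center|=12.000 > r=11); Subtracting the remaining from the first: none of the subtracted shapes is present at this height, so the r=11.5 sphere is unchanged — 1 connected region. The result has 1 disconnected region.

1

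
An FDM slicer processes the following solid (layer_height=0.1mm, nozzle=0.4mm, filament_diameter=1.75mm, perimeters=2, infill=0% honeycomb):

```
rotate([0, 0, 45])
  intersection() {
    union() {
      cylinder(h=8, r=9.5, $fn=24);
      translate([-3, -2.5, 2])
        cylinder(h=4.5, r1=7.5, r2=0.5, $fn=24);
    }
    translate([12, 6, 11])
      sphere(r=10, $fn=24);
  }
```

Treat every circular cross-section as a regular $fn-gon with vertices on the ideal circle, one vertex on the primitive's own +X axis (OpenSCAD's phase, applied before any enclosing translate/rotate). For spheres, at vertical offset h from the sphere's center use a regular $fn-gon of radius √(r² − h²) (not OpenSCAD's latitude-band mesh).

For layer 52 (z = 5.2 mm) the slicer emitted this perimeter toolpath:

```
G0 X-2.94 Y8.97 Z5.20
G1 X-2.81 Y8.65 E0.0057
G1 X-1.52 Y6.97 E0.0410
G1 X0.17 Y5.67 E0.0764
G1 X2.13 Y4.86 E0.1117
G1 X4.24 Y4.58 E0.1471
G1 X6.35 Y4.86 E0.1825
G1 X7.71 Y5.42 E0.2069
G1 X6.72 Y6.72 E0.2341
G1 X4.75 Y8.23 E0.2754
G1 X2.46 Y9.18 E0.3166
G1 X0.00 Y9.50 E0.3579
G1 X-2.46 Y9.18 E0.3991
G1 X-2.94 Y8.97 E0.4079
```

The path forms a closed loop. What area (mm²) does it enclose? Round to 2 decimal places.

31.85 mm²

Apply the shoelace formula to the sequence of (X, Y) vertices; enclosed area = 31.85 mm².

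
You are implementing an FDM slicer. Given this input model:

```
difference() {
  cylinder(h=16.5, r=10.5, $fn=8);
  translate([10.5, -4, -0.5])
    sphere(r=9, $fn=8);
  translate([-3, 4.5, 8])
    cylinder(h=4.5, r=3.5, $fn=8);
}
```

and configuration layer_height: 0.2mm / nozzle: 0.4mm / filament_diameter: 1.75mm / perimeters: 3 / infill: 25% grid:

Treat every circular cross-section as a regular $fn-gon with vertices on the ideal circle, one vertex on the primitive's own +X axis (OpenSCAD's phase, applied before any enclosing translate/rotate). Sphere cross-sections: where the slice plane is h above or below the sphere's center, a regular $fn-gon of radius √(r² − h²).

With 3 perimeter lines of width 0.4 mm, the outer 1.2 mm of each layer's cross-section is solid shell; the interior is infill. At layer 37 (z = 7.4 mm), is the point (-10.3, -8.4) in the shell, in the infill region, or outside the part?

outside

At z = 7.4 mm: the r=10.5 cylinder gives a regular 8-gon of circumradius 10.5 (constant along its height); the r=9 sphere at (10.5, -4) contributes a regular 8-gon of circumradius √(9²−7.9²) = 4.312; the cylinder at (-3, 4.5) does not reach this height (z outside [8, 12.5]); Taking the first minus the rest: starting from the r=10.5 cylinder, the r=9 sphere at (10.5, -4) partially overlaps it — only the 14.06 mm² overlap (of its 52.58 mm²) is removed, clipping the outline — 1 connected region. Overall, the cross-section is a single solid region. The nearest boundary edge runs (-7.42, -7.42)→(-10.50, 0.00); distance from the point to it = 3.03 mm. The point is not inside any of the regions above, so it lies outside the cross-section (3.03 mm from the nearest boundary).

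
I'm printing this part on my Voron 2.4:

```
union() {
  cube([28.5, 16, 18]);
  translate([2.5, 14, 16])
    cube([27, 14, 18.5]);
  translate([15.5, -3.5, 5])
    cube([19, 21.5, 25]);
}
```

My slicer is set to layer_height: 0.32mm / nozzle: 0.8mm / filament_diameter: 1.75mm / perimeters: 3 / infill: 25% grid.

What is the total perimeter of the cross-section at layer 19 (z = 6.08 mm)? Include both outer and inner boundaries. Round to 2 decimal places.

At z = 6.08 mm: the cube is present — its section is the full 28.5×16 rectangle (perimeter 89.00 mm); the cube at (2.5, 14) is absent (z outside [16, 34.5]); the cube at (15.5, -3.5) is present — its section is the full 19×21.5 rectangle (perimeter 81.00 mm); Combining (union): the regions partially overlap (shared area 208.00 mm²), so the edge portions inside another operand are dropped and the merged outline is re-measured after clipping — boundary = 112.00 mm. Overall, the cross-section is a single solid region. Total boundary length (outer) = 112.00 mm.

112.00 mm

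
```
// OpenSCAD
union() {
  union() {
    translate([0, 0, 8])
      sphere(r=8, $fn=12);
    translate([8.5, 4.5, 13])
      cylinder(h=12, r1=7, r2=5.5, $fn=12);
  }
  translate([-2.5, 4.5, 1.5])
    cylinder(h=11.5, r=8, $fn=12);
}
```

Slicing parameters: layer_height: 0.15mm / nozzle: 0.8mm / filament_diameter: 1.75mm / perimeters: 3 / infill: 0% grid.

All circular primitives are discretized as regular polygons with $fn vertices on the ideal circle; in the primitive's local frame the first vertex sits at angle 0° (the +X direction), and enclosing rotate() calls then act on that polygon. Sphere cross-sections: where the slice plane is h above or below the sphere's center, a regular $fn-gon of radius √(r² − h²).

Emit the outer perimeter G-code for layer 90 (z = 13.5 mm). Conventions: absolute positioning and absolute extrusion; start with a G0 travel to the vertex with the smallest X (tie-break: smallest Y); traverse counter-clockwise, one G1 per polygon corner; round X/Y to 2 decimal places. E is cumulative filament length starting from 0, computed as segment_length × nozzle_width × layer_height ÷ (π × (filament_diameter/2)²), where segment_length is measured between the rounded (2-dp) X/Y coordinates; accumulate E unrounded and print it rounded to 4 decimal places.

At z = 13.5 mm: the r=8 sphere contributes a regular 12-gon of circumradius √(8²−5.5²) = 5.809; the cone at (8.5, 4.5) contributes a regular 12-gon of circumradius 6.938 (interpolated between r1=7 and r2=5.5 at t=0.042); Merging all regions: the regions partially overlap (shared area 15.38 mm²), so overlapping operands fuse into one piece — 1 connected region; the cylinder at (-2.5, 4.5) does not reach this height (z outside [1.5, 13]); Merging all regions: only that combined region is present, so the union is just that shape — 1 connected region. The outline is a single polygon with 20 vertices. Extrusion per mm of travel: 0.8 × 0.15 / (π × 0.875²) = 0.049890. Accumulating E over each segment gives final E = 3.0908.

G0 X-5.81 Y0.00 Z13.50
G1 X-5.03 Y-2.90 E0.1498
G1 X-2.90 Y-5.03 E0.3001
G1 X0.00 Y-5.81 E0.4499
G1 X2.90 Y-5.03 E0.5998
G1 X5.03 Y-2.90 E0.7500
G1 X5.38 Y-1.60 E0.8172
G1 X8.50 Y-2.44 E0.9784
G1 X11.97 Y-1.51 E1.1576
G1 X14.51 Y1.03 E1.3368
G1 X15.44 Y4.50 E1.5161
G1 X14.51 Y7.97 E1.6953
G1 X11.97 Y10.51 E1.8745
G1 X8.50 Y11.44 E2.0537
G1 X5.03 Y10.51 E2.2330
G1 X2.49 Y7.97 E2.4122
G1 X1.79 Y5.33 E2.5484
G1 X0.00 Y5.81 E2.6409
G1 X-2.90 Y5.03 E2.7907
G1 X-5.03 Y2.90 E2.9410
G1 X-5.81 Y0.00 E3.0908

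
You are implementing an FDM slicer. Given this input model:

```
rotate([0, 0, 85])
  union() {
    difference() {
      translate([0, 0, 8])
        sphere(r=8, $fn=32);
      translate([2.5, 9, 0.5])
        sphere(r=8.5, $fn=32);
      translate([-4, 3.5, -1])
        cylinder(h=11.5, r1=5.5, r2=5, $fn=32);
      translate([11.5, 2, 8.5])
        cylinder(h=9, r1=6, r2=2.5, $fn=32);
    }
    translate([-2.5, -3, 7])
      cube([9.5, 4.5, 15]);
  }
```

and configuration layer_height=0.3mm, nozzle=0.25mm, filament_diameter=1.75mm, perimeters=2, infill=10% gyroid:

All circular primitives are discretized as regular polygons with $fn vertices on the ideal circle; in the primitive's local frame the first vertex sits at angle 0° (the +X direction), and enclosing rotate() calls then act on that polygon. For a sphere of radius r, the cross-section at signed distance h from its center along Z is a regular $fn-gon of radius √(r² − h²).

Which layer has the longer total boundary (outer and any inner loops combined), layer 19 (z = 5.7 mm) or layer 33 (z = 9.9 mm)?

Layer 19 (z = 5.7): the sphere: section is a regular 32-gon, circumradius = √(r²−h²) = √(8²−2.3²) = 7.662 (perimeter = 2·32·7.662·sin(180°/32) = 48.07 mm); the r=8.5 sphere at (2.5, 9) slices to a regular 32-gon of circumradius 6.724 (√(r²−h²) with h=5.2 from center) (perimeter = 2·32·6.724·sin(180°/32) = 42.18 mm); the cone at (-4, 3.5) (r1=5.5→r2=5) has section circumradius 5.209 here — a regular 32-gon (perimeter = 2·32·5.209·sin(180°/32) = 32.67 mm); the cone at (11.5, 2) is not intersected at this z (z outside [8.5, 17.5]); Subtracting the remaining from the first: starting from the r=8 sphere, the r=8.5 sphere at (2.5, 9) partially overlaps it — only the 37.62 mm² overlap (of its 141.12 mm²) is removed, clipping the outline; the cone at (-4, 3.5) partially overlaps it — only the 44.52 mm² overlap (of its 84.69 mm²) is removed, clipping the outline — boundary = 44.77 mm; the cube at (-2.5, -3) does not reach this height (z outside [7, 22]); Merging all regions: only that combined region is present, so the union is just that shape — boundary = 44.77 mm; (whole slice rotated 85° about Z — lengths, areas and connectivity unchanged). So its perimeter = 44.77 mm. Layer 33 (z = 9.9): the r=8 sphere slices to a regular 32-gon of circumradius 7.771 (√(r²−h²) with h=1.9 from center) (perimeter = 2·32·7.771·sin(180°/32) = 48.75 mm); the sphere at (2.5, 9) is not intersected at this z (|z−center|=9.400 > r=8.5); the cone at (-4, 3.5) contributes a regular 32-gon of circumradius 5.026 (interpolated between r1=5.5 and r2=5 at t=0.948) (perimeter = 2·32·5.026·sin(180°/32) = 31.53 mm); the cone at (11.5, 2) (r1=6→r2=2.5) has section circumradius 5.456 here — a regular 32-gon (perimeter = 2·32·5.456·sin(180°/32) = 34.22 mm); Subtracting the remaining from the first: starting from the r=8 sphere, the cone at (-4, 3.5) partially overlaps it — only the 57.96 mm² overlap (of its 78.85 mm²) is removed, clipping the outline; the cone at (11.5, 2) partially overlaps it — only the 6.14 mm² overlap (of its 92.90 mm²) is removed, clipping the outline — boundary = 55.16 mm; the cube at (-2.5, -3) is present — its section is the full 9.5×4.5 rectangle (perimeter 28.00 mm); Combining (union): the regions partially overlap (shared area 35.71 mm²), so the edge portions inside another operand are dropped and the merged outline is re-measured after clipping — boundary = 57.46 mm; (rotated 85° about Z; rotation is an isometry so areas/perimeters/island counts are preserved). So its perimeter = 57.46 mm. Layer 33 is larger (57.46 vs 44.77 mm).

layer 33 (z = 9.9 mm)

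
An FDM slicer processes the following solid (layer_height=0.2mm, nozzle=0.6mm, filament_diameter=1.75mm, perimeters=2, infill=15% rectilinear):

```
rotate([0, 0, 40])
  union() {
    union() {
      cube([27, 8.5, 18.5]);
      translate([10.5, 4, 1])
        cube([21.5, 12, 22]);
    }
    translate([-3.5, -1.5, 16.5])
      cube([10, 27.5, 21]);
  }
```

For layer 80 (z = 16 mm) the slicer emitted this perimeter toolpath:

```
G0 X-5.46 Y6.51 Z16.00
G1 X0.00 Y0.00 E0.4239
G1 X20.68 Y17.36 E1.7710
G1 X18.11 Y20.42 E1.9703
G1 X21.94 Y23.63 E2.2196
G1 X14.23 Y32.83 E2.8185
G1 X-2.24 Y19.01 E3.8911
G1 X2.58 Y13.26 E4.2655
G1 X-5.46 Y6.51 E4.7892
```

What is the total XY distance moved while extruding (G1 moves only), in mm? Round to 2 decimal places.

95.99 mm

Sum the Euclidean lengths of each G1 segment: total = 95.99 mm.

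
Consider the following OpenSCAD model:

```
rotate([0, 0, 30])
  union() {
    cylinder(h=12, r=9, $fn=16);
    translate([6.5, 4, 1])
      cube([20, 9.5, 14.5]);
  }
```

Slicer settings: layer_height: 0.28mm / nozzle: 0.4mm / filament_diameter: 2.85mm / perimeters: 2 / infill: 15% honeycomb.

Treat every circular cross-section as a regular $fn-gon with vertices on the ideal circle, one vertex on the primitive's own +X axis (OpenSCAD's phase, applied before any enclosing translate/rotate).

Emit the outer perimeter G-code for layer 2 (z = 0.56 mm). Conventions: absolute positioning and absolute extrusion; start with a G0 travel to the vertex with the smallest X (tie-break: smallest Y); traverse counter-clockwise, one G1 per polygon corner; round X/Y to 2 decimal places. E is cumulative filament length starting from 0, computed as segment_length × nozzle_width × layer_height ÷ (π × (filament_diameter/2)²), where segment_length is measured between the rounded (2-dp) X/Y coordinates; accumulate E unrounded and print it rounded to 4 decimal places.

G0 X-8.92 Y-1.17 Z0.56
G1 X-7.79 Y-4.50 E0.0617
G1 X-5.48 Y-7.14 E0.1233
G1 X-2.33 Y-8.69 E0.1850
G1 X1.17 Y-8.92 E0.2465
G1 X4.50 Y-7.79 E0.3083
G1 X7.14 Y-5.48 E0.3699
G1 X8.69 Y-2.33 E0.4315
G1 X8.92 Y1.17 E0.4931
G1 X7.79 Y4.50 E0.5548
G1 X5.48 Y7.14 E0.6164
G1 X2.33 Y8.69 E0.6780
G1 X-1.17 Y8.92 E0.7396
G1 X-4.50 Y7.79 E0.8014
G1 X-7.14 Y5.48 E0.8629
G1 X-8.69 Y2.33 E0.9246
G1 X-8.92 Y-1.17 E0.9862

At z = 0.56 mm: the r=9 cylinder contributes a regular 16-gon of circumradius 9; the cube at (6.5, 4) is not intersected at this z (z outside [1, 15.5]); Taking the union: only the r=9 cylinder is present, so the union is just that shape — 1 connected region; (whole slice rotated 30° about Z — lengths, areas and connectivity unchanged). The outline is a single polygon with 16 vertices. Extrusion per mm of travel: 0.4 × 0.28 / (π × 1.425²) = 0.017557. Accumulating E over each segment gives final E = 0.9862.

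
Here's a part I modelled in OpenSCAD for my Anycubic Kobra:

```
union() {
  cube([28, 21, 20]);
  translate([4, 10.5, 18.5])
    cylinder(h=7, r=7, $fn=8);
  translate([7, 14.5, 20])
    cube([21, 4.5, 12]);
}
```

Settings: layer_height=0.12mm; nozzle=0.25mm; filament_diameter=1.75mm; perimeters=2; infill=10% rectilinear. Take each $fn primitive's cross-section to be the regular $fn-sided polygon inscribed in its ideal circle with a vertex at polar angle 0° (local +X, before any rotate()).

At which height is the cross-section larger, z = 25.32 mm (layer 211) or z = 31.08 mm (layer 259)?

layer 211 (z = 25.32 mm)

Layer 211 (z = 25.32): the cube is absent (z outside [0, 20]); the r=7 cylinder at (4, 10.5) gives a regular 8-gon of circumradius 7 (constant along its height) (area = (8/2)·7.000²·sin(360°/8) = 138.59 mm²); the cube at (7, 14.5) is present — its section is the full 21×4.5 rectangle (area 94.50 mm²); Merging all regions: the regions partially overlap — summed areas 233.09 mm² minus the doubly-counted overlap 2.83 mm² gives 230.27 mm² — area = 230.27 mm². So its area = 230.27 mm². Layer 259 (z = 31.08): the cube does not reach this height (z outside [0, 20]); the cylinder at (4, 10.5) is absent (z outside [18.5, 25.5]); the 21×4.5 cube at (7, 14.5) contributes its full rectangle (area 94.50 mm²); Combining (union): only the 21×4.5 cube at (7, 14.5) is present, so the union is just that shape — area = 94.50 mm². So its area = 94.50 mm². Layer 211 is larger (230.27 vs 94.50 mm²).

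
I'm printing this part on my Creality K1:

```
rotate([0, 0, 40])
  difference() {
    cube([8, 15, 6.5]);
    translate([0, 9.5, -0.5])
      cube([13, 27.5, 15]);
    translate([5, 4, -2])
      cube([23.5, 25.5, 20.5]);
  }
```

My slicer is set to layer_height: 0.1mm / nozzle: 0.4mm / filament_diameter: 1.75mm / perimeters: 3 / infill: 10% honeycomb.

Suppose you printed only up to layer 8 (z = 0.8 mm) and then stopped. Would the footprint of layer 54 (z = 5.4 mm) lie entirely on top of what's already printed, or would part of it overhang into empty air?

entirely on top

Compare the two slices. At z = 0.8: the cube is present — its section is the full 8×15 rectangle (area 120.00 mm²); the 13×27.5 cube at (0, 9.5) contributes its full rectangle (area 357.50 mm²); the cube at (5, 4) is present — its section is the full 23.5×25.5 rectangle (area 599.25 mm²); Taking the first minus the rest: starting from the 8×15 cube (120.00 mm²), the 13×27.5 cube at (0, 9.5) partially overlaps it — only the 44.00 mm² overlap (of its 357.50 mm²) is removed, clipping the outline; the 23.5×25.5 cube at (5, 4) partially overlaps it — only the 16.50 mm² overlap (of its 599.25 mm²) is removed, clipping the outline — area = 59.50 mm²; (whole slice rotated 40° about Z — lengths, areas and connectivity unchanged). At z = 5.4: the 8×15 cube contributes its full rectangle (area 120.00 mm²); the 13×27.5 cube at (0, 9.5) contributes its full rectangle (area 357.50 mm²); the cube at (5, 4) (footprint 23.5×25.5) is included at this height (area 599.25 mm²); After the difference (first − rest): starting from the 8×15 cube (120.00 mm²), the 13×27.5 cube at (0, 9.5) partially overlaps it — only the 44.00 mm² overlap (of its 357.50 mm²) is removed, clipping the outline; the 23.5×25.5 cube at (5, 4) partially overlaps it — only the 16.50 mm² overlap (of its 599.25 mm²) is removed, clipping the outline — area = 59.50 mm²; (whole slice rotated 40° about Z — lengths, areas and connectivity unchanged). Checking containment: the cross-section at z = 5.4 is a subset of the cross-section at z = 0.8.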